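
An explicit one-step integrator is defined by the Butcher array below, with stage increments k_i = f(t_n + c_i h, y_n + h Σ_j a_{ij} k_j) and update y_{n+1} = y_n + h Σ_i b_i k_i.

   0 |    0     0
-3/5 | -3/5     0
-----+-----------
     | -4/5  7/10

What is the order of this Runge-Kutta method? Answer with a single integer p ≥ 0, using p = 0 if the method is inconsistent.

0

b = (-4/5, 7/10)
c = (0, -3/5)
Σ b_i: (-4/5)·1 + 7/10·1 = -1/10 ≠ 1 ⇒ order 0.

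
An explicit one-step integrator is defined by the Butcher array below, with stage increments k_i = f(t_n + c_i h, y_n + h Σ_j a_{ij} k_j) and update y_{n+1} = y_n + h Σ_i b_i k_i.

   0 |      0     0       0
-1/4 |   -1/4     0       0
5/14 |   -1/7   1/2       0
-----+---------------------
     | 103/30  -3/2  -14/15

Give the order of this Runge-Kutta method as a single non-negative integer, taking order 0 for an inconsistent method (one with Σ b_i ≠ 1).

1

b = (103/30, -3/2, -14/15)
c = (0, -1/4, 5/14)
Ac = (0, 0, -1/8)
Σ b_i: 103/30·1 + (-3/2)·1 + (-14/15)·1 = 1 ✓
b·c: (-3/2)·(-1/4) + (-14/15)·5/14 = 1/24 ≠ 1/2 ⇒ order 1.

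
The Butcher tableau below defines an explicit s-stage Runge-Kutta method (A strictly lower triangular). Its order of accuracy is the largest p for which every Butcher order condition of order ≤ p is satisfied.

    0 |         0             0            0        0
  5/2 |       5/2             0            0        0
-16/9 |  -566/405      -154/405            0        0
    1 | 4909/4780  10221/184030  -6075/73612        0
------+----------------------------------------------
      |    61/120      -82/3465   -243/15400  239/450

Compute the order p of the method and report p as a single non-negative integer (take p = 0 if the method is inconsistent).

b = (61/120, -82/3465, -243/15400, 239/450)
c = (0, 5/2, -16/9, 1)
Ac = (0, 0, -77/81, 273/956)
Σ b_i: 61/120·1 + (-82/3465)·1 + (-243/15400)·1 + 239/450·1 = 1 ✓
b·c: (-82/3465)·5/2 + (-243/15400)·(-16/9) + 239/450·1 = 1/2 ✓
b·c²: (-82/3465)·25/4 + (-243/15400)·256/81 + 239/450·1 = 1/3 ✓
b·Ac: (-243/15400)·(-77/81) + 239/450·273/956 = 1/6 ✓
b·c³: (-82/3465)·125/8 + (-243/15400)·(-4096/729) + 239/450·1 = 1/4 ✓
b·(c∘Ac): (-243/15400)·1232/729 + 239/450·273/956 = 1/8 ✓
b·Ac²: (-243/15400)·(-385/162) + 239/450·165/1912 = 1/12 ✓
b·A²c: 239/450·75/956 = 1/24 ✓; 4 stages ⇒ order 4.

4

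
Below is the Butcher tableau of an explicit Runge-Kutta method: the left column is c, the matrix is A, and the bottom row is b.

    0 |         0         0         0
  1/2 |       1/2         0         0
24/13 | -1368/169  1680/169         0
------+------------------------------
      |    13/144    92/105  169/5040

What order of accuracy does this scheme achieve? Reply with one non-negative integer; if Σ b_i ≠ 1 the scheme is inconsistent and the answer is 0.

b = (13/144, 92/105, 169/5040)
c = (0, 1/2, 24/13)
Ac = (0, 0, 840/169)
Σ b_i: 13/144·1 + 92/105·1 + 169/5040·1 = 1 ✓
b·c: 92/105·1/2 + 169/5040·24/13 = 1/2 ✓
b·c²: 92/105·1/4 + 169/5040·576/169 = 1/3 ✓
b·Ac: 169/5040·840/169 = 1/6 ✓; 3 stages ⇒ order 3.

3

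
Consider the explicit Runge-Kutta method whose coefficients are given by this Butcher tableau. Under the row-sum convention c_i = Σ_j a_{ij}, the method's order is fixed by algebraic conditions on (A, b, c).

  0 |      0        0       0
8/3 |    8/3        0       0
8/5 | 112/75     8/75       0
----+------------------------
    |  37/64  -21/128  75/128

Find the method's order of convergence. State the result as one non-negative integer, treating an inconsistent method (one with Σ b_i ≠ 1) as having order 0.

3

b = (37/64, -21/128, 75/128)
c = (0, 8/3, 8/5)
Ac = (0, 0, 64/225)
Σ b_i: 37/64·1 + (-21/128)·1 + 75/128·1 = 1 ✓
b·c: (-21/128)·8/3 + 75/128·8/5 = 1/2 ✓
b·c²: (-21/128)·64/9 + 75/128·64/25 = 1/3 ✓
b·Ac: 75/128·64/225 = 1/6 ✓; 3 stages ⇒ order 3.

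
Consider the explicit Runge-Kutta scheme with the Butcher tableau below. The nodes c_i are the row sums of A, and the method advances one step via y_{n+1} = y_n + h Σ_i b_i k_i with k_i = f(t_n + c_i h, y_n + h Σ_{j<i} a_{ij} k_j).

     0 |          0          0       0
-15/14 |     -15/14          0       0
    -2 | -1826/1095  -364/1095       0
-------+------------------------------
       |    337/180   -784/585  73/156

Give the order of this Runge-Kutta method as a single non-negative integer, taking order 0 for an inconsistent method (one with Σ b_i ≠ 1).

3

b = (337/180, -784/585, 73/156)
c = (0, -15/14, -2)
Ac = (0, 0, 26/73)
Σ b_i: 337/180·1 + (-784/585)·1 + 73/156·1 = 1 ✓
b·c: (-784/585)·(-15/14) + 73/156·(-2) = 1/2 ✓
b·c²: (-784/585)·225/196 + 73/156·4 = 1/3 ✓
b·Ac: 73/156·26/73 = 1/6 ✓; 3 stages ⇒ order 3.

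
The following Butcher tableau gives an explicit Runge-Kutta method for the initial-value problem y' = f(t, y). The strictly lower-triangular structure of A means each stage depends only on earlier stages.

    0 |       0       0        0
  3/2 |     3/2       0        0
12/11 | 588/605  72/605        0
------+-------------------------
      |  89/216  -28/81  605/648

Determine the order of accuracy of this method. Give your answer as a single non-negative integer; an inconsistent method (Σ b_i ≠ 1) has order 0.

b = (89/216, -28/81, 605/648)
c = (0, 3/2, 12/11)
Ac = (0, 0, 108/605)
Σ b_i: 89/216·1 + (-28/81)·1 + 605/648·1 = 1 ✓
b·c: (-28/81)·3/2 + 605/648·12/11 = 1/2 ✓
b·c²: (-28/81)·9/4 + 605/648·144/121 = 1/3 ✓
b·Ac: 605/648·108/605 = 1/6 ✓; 3 stages ⇒ order 3.

3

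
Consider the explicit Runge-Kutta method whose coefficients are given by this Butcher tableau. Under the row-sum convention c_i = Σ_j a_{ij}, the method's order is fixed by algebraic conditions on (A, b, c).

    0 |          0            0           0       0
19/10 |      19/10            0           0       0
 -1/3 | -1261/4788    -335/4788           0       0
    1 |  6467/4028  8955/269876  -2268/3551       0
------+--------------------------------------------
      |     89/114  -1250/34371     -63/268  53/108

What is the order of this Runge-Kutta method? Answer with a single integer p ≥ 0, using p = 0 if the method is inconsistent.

b = (89/114, -1250/34371, -63/268, 53/108)
c = (0, 19/10, -1/3, 1)
Ac = (0, 0, -67/504, 117/424)
Σ b_i: 89/114·1 + (-1250/34371)·1 + (-63/268)·1 + 53/108·1 = 1 ✓
b·c: (-1250/34371)·19/10 + (-63/268)·(-1/3) + 53/108·1 = 1/2 ✓
b·c²: (-1250/34371)·361/100 + (-63/268)·1/9 + 53/108·1 = 1/3 ✓
b·Ac: (-63/268)·(-67/504) + 53/108·117/424 = 1/6 ✓
b·c³: (-1250/34371)·6859/1000 + (-63/268)·(-1/27) + 53/108·1 = 1/4 ✓
b·(c∘Ac): (-63/268)·67/1512 + 53/108·117/424 = 1/8 ✓
b·Ac²: (-63/268)·(-1273/5040) + 53/108·207/4240 = 1/12 ✓
b·A²c: 53/108·9/106 = 1/24 ✓; 4 stages ⇒ order 4.

4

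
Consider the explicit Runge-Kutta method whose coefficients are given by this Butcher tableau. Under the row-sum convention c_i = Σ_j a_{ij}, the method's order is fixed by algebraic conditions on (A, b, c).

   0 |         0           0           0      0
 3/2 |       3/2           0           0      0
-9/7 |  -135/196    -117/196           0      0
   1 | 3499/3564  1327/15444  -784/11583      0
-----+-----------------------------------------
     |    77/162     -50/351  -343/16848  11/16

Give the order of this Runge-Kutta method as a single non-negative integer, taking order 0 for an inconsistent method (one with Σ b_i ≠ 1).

4

b = (77/162, -50/351, -343/16848, 11/16)
c = (0, 3/2, -9/7, 1)
Ac = (0, 0, -351/392, 19/88)
Σ b_i: 77/162·1 + (-50/351)·1 + (-343/16848)·1 + 11/16·1 = 1 ✓
b·c: (-50/351)·3/2 + (-343/16848)·(-9/7) + 11/16·1 = 1/2 ✓
b·c²: (-50/351)·9/4 + (-343/16848)·81/49 + 11/16·1 = 1/3 ✓
b·Ac: (-343/16848)·(-351/392) + 11/16·19/88 = 1/6 ✓
b·c³: (-50/351)·27/8 + (-343/16848)·(-729/343) + 11/16·1 = 1/4 ✓
b·(c∘Ac): (-343/16848)·3159/2744 + 11/16·19/88 = 1/8 ✓
b·Ac²: (-343/16848)·(-1053/784) + 11/16·43/528 = 1/12 ✓
b·A²c: 11/16·2/33 = 1/24 ✓; 4 stages ⇒ order 4.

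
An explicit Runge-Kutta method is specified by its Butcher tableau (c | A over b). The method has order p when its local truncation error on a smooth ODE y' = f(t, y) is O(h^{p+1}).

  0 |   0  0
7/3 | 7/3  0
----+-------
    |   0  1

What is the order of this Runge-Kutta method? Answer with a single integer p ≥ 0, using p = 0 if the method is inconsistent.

1

b = (0, 1)
c = (0, 7/3)
Σ b_i: 1·1 = 1 ✓
b·c: 1·7/3 = 7/3 ≠ 1/2 ⇒ order 1.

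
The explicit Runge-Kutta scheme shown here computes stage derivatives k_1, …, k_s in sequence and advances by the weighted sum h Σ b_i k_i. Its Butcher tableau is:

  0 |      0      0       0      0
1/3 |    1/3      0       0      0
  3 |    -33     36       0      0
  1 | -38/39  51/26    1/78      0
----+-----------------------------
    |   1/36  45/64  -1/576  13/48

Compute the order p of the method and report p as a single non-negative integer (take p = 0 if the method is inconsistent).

4

b = (1/36, 45/64, -1/576, 13/48)
c = (0, 1/3, 3, 1)
Ac = (0, 0, 12, 9/13)
Σ b_i: 1/36·1 + 45/64·1 + (-1/576)·1 + 13/48·1 = 1 ✓
b·c: 45/64·1/3 + (-1/576)·3 + 13/48·1 = 1/2 ✓
b·c²: 45/64·1/9 + (-1/576)·9 + 13/48·1 = 1/3 ✓
b·Ac: (-1/576)·12 + 13/48·9/13 = 1/6 ✓
b·c³: 45/64·1/27 + (-1/576)·27 + 13/48·1 = 1/4 ✓
b·(c∘Ac): (-1/576)·36 + 13/48·9/13 = 1/8 ✓
b·Ac²: (-1/576)·4 + 13/48·1/3 = 1/12 ✓
b·A²c: 13/48·2/13 = 1/24 ✓; 4 stages ⇒ order 4.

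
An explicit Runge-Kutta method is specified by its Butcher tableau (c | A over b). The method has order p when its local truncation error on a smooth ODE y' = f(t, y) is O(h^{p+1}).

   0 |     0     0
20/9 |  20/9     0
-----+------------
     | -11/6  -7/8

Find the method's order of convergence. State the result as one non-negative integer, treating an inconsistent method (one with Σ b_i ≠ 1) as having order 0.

b = (-11/6, -7/8)
c = (0, 20/9)
Σ b_i: (-11/6)·1 + (-7/8)·1 = -65/24 ≠ 1 ⇒ order 0.

0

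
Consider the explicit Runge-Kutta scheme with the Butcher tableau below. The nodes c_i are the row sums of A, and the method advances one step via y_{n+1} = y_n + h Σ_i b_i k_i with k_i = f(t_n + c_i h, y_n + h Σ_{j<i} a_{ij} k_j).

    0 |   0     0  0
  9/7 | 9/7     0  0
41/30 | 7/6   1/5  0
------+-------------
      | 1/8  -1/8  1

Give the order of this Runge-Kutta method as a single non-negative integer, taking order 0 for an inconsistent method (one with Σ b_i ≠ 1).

b = (1/8, -1/8, 1)
c = (0, 9/7, 41/30)
Ac = (0, 0, 9/35)
Σ b_i: 1/8·1 + (-1/8)·1 + 1·1 = 1 ✓
b·c: (-1/8)·9/7 + 1·41/30 = 1013/840 ≠ 1/2 ⇒ order 1.

1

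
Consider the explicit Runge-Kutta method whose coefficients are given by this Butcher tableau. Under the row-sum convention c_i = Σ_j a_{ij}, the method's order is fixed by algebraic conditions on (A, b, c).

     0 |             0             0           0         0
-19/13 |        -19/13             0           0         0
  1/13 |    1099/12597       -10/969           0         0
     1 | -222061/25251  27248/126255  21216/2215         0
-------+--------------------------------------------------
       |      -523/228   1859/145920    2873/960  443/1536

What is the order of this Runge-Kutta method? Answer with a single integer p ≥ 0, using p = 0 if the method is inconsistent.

4

b = (-523/228, 1859/145920, 2873/960, 443/1536)
c = (0, -19/13, 1/13, 1)
Ac = (0, 0, 10/663, 560/1329)
Σ b_i: (-523/228)·1 + 1859/145920·1 + 2873/960·1 + 443/1536·1 = 1 ✓
b·c: 1859/145920·(-19/13) + 2873/960·1/13 + 443/1536·1 = 1/2 ✓
b·c²: 1859/145920·361/169 + 2873/960·1/169 + 443/1536·1 = 1/3 ✓
b·Ac: 2873/960·10/663 + 443/1536·560/1329 = 1/6 ✓
b·c³: 1859/145920·(-6859/2197) + 2873/960·1/2197 + 443/1536·1 = 1/4 ✓
b·(c∘Ac): 2873/960·10/8619 + 443/1536·560/1329 = 1/8 ✓
b·Ac²: 2873/960·(-190/8619) + 443/1536·688/1329 = 1/12 ✓
b·A²c: 443/1536·64/443 = 1/24 ✓; 4 stages ⇒ order 4.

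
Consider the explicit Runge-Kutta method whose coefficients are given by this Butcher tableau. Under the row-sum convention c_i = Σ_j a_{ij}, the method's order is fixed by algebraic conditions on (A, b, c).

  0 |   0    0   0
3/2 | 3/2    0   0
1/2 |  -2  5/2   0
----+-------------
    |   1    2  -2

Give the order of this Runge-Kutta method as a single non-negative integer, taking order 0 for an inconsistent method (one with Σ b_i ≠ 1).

1

b = (1, 2, -2)
c = (0, 3/2, 1/2)
Ac = (0, 0, 15/4)
Σ b_i: 1·1 + 2·1 + (-2)·1 = 1 ✓
b·c: 2·3/2 + (-2)·1/2 = 2 ≠ 1/2 ⇒ order 1.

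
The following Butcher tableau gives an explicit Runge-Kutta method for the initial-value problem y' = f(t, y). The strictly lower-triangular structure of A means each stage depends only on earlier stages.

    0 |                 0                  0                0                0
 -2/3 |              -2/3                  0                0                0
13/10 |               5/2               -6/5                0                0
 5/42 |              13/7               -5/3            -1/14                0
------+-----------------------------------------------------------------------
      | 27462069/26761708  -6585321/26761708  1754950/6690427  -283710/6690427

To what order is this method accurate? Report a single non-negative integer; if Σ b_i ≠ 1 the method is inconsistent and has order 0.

b = (27462069/26761708, -6585321/26761708, 1754950/6690427, -283710/6690427)
c = (0, -2/3, 13/10, 5/42)
Ac = (0, 0, 4/5, 1283/1260)
Σ b_i: 27462069/26761708·1 + (-6585321/26761708)·1 + 1754950/6690427·1 + (-283710/6690427)·1 = 1 ✓
b·c: (-6585321/26761708)·(-2/3) + 1754950/6690427·13/10 + (-283710/6690427)·5/42 = 1/2 ✓
b·c²: (-6585321/26761708)·4/9 + 1754950/6690427·169/100 + (-283710/6690427)·25/1764 = 1/3 ✓
b·Ac: 1754950/6690427·4/5 + (-283710/6690427)·1283/1260 = 1/6 ✓
b·c³: (-6585321/26761708)·(-8/27) + 1754950/6690427·2197/1000 + (-283710/6690427)·125/74088 = 1368028631/2107484505 ≠ 1/4 ⇒ order 3.
b·(c∘Ac): 1754950/6690427·26/25 + (-283710/6690427)·1283/10584 = 64467233/240855372 ≠ 1/8
b·Ac²: 1754950/6690427·(-8/15) + (-283710/6690427)·(-32563/37800) = -124482587/1204276860 ≠ 1/12
b·A²c: (-283710/6690427)·(-2/35) = 16212/6690427 ≠ 1/24

3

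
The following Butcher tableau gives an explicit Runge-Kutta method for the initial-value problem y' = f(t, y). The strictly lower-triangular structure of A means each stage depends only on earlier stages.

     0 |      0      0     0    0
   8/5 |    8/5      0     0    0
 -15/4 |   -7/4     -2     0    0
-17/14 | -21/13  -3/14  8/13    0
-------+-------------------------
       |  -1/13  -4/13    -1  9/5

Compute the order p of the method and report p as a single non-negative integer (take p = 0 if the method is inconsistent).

0

b = (-1/13, -4/13, -1, 9/5)
c = (0, 8/5, -15/4, -17/14)
Ac = (0, 0, -16/5, -1206/455)
Σ b_i: (-1/13)·1 + (-4/13)·1 + (-1)·1 + 9/5·1 = 27/65 ≠ 1 ⇒ order 0.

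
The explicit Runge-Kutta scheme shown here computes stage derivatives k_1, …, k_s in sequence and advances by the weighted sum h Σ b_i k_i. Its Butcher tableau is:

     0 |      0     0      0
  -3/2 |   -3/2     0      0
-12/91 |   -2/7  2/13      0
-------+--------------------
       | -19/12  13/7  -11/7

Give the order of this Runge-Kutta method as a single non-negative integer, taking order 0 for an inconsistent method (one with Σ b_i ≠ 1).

b = (-19/12, 13/7, -11/7)
c = (0, -3/2, -12/91)
Ac = (0, 0, -3/13)
Σ b_i: (-19/12)·1 + 13/7·1 + (-11/7)·1 = -109/84 ≠ 1 ⇒ order 0.

0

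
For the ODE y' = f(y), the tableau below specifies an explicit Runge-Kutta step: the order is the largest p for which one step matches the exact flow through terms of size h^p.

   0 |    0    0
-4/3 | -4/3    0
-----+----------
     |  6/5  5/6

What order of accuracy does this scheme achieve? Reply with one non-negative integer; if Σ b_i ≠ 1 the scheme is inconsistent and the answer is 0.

0

b = (6/5, 5/6)
c = (0, -4/3)
Σ b_i: 6/5·1 + 5/6·1 = 61/30 ≠ 1 ⇒ order 0.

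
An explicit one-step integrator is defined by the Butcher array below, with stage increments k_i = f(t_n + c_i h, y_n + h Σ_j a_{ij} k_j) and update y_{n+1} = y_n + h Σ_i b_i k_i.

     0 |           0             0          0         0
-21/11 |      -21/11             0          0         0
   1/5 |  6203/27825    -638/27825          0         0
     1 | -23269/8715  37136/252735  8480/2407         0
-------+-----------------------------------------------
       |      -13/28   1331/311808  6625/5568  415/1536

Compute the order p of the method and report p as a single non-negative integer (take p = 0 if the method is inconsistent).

b = (-13/28, 1331/311808, 6625/5568, 415/1536)
c = (0, -21/11, 1/5, 1)
Ac = (0, 0, 58/1325, 176/415)
Σ b_i: (-13/28)·1 + 1331/311808·1 + 6625/5568·1 + 415/1536·1 = 1 ✓
b·c: 1331/311808·(-21/11) + 6625/5568·1/5 + 415/1536·1 = 1/2 ✓
b·c²: 1331/311808·441/121 + 6625/5568·1/25 + 415/1536·1 = 1/3 ✓
b·Ac: 6625/5568·58/1325 + 415/1536·176/415 = 1/6 ✓
b·c³: 1331/311808·(-9261/1331) + 6625/5568·1/125 + 415/1536·1 = 1/4 ✓
b·(c∘Ac): 6625/5568·58/6625 + 415/1536·176/415 = 1/8 ✓
b·Ac²: 6625/5568·(-1218/14575) + 415/1536·3088/4565 = 1/12 ✓
b·A²c: 415/1536·64/415 = 1/24 ✓; 4 stages ⇒ order 4.

4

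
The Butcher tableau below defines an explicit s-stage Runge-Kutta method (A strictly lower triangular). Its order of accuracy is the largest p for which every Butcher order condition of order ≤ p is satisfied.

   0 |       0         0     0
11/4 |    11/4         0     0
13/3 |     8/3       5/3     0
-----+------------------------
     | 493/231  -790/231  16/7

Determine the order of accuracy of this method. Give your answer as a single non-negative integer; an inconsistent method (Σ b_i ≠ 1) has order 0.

2

b = (493/231, -790/231, 16/7)
c = (0, 11/4, 13/3)
Ac = (0, 0, 55/12)
Σ b_i: 493/231·1 + (-790/231)·1 + 16/7·1 = 1 ✓
b·c: (-790/231)·11/4 + 16/7·13/3 = 1/2 ✓
b·c²: (-790/231)·121/16 + 16/7·169/9 = 8597/504 ≠ 1/3 ⇒ order 2.
b·Ac: 16/7·55/12 = 220/21 ≠ 1/6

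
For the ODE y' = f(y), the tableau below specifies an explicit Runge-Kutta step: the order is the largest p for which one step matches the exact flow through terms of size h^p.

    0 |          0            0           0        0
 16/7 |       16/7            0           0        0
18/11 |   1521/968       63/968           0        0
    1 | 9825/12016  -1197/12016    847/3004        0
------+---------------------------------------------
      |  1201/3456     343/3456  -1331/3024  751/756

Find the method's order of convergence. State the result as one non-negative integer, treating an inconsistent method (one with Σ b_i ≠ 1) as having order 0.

b = (1201/3456, 343/3456, -1331/3024, 751/756)
c = (0, 16/7, 18/11, 1)
Ac = (0, 0, 18/121, 351/1502)
Σ b_i: 1201/3456·1 + 343/3456·1 + (-1331/3024)·1 + 751/756·1 = 1 ✓
b·c: 343/3456·16/7 + (-1331/3024)·18/11 + 751/756·1 = 1/2 ✓
b·c²: 343/3456·256/49 + (-1331/3024)·324/121 + 751/756·1 = 1/3 ✓
b·Ac: (-1331/3024)·18/121 + 751/756·351/1502 = 1/6 ✓
b·c³: 343/3456·4096/343 + (-1331/3024)·5832/1331 + 751/756·1 = 1/4 ✓
b·(c∘Ac): (-1331/3024)·324/1331 + 751/756·351/1502 = 1/8 ✓
b·Ac²: (-1331/3024)·288/847 + 751/756·1233/5257 = 1/12 ✓
b·A²c: 751/756·63/1502 = 1/24 ✓; 4 stages ⇒ order 4.

4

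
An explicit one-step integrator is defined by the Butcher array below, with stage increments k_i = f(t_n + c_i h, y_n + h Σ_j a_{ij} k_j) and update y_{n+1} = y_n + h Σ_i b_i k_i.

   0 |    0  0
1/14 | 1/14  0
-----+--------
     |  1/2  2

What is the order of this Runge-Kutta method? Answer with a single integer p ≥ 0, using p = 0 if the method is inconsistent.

0

b = (1/2, 2)
c = (0, 1/14)
Σ b_i: 1/2·1 + 2·1 = 5/2 ≠ 1 ⇒ order 0.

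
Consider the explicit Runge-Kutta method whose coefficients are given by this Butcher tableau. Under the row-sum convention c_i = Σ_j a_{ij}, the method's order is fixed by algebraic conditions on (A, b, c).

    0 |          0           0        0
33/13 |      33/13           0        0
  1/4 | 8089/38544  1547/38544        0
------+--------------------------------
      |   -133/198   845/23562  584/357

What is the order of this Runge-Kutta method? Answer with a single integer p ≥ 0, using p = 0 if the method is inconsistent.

b = (-133/198, 845/23562, 584/357)
c = (0, 33/13, 1/4)
Ac = (0, 0, 119/1168)
Σ b_i: (-133/198)·1 + 845/23562·1 + 584/357·1 = 1 ✓
b·c: 845/23562·33/13 + 584/357·1/4 = 1/2 ✓
b·c²: 845/23562·1089/169 + 584/357·1/16 = 1/3 ✓
b·Ac: 584/357·119/1168 = 1/6 ✓; 3 stages ⇒ order 3.

3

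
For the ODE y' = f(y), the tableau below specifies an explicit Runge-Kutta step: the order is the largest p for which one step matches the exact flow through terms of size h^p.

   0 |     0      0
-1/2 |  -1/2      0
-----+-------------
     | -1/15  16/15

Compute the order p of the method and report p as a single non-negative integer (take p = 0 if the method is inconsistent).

b = (-1/15, 16/15)
c = (0, -1/2)
Σ b_i: (-1/15)·1 + 16/15·1 = 1 ✓
b·c: 16/15·(-1/2) = -8/15 ≠ 1/2 ⇒ order 1.

1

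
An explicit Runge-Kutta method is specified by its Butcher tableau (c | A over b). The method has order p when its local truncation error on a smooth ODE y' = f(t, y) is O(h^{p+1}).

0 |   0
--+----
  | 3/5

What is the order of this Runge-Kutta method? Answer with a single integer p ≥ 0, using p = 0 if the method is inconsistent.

0

b = (3/5)
c = (0)
Σ b_i: 3/5·1 = 3/5 ≠ 1 ⇒ order 0.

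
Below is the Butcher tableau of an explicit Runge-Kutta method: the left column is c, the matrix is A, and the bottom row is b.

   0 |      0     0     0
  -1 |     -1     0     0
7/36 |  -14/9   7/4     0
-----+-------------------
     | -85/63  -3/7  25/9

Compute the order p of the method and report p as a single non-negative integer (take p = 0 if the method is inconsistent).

b = (-85/63, -3/7, 25/9)
c = (0, -1, 7/36)
Ac = (0, 0, -7/4)
Σ b_i: (-85/63)·1 + (-3/7)·1 + 25/9·1 = 1 ✓
b·c: (-3/7)·(-1) + 25/9·7/36 = 2197/2268 ≠ 1/2 ⇒ order 1.

1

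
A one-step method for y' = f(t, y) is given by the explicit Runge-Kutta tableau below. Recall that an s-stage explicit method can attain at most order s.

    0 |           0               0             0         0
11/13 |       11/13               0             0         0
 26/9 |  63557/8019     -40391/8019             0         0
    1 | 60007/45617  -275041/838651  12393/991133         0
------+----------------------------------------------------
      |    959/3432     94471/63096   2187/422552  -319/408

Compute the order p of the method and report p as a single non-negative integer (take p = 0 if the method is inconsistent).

4

b = (959/3432, 94471/63096, 2187/422552, -319/408)
c = (0, 11/13, 26/9, 1)
Ac = (0, 0, -3107/729, -7/29)
Σ b_i: 959/3432·1 + 94471/63096·1 + 2187/422552·1 + (-319/408)·1 = 1 ✓
b·c: 94471/63096·11/13 + 2187/422552·26/9 + (-319/408)·1 = 1/2 ✓
b·c²: 94471/63096·121/169 + 2187/422552·676/81 + (-319/408)·1 = 1/3 ✓
b·Ac: 2187/422552·(-3107/729) + (-319/408)·(-7/29) = 1/6 ✓
b·c³: 94471/63096·1331/2197 + 2187/422552·17576/729 + (-319/408)·1 = 1/4 ✓
b·(c∘Ac): 2187/422552·(-80782/6561) + (-319/408)·(-7/29) = 1/8 ✓
b·Ac²: 2187/422552·(-2629/729) + (-319/408)·(-541/4147) = 1/12 ✓
b·A²c: (-319/408)·(-17/319) = 1/24 ✓; 4 stages ⇒ order 4.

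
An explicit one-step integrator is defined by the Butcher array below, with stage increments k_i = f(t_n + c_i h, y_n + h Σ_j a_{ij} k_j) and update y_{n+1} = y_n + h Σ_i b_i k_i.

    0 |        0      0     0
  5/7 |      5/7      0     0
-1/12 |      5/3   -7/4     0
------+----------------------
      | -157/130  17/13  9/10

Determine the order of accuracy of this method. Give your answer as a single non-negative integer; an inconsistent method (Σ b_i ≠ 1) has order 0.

1

b = (-157/130, 17/13, 9/10)
c = (0, 5/7, -1/12)
Ac = (0, 0, -5/4)
Σ b_i: (-157/130)·1 + 17/13·1 + 9/10·1 = 1 ✓
b·c: 17/13·5/7 + 9/10·(-1/12) = 3127/3640 ≠ 1/2 ⇒ order 1.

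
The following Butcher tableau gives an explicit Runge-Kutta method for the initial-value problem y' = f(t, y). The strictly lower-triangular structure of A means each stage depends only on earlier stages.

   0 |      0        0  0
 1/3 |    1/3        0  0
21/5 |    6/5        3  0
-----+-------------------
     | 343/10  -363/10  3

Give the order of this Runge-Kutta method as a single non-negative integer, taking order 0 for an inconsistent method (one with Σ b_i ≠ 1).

2

b = (343/10, -363/10, 3)
c = (0, 1/3, 21/5)
Ac = (0, 0, 1)
Σ b_i: 343/10·1 + (-363/10)·1 + 3·1 = 1 ✓
b·c: (-363/10)·1/3 + 3·21/5 = 1/2 ✓
b·c²: (-363/10)·1/9 + 3·441/25 = 7333/150 ≠ 1/3 ⇒ order 2.
b·Ac: 3·1 = 3 ≠ 1/6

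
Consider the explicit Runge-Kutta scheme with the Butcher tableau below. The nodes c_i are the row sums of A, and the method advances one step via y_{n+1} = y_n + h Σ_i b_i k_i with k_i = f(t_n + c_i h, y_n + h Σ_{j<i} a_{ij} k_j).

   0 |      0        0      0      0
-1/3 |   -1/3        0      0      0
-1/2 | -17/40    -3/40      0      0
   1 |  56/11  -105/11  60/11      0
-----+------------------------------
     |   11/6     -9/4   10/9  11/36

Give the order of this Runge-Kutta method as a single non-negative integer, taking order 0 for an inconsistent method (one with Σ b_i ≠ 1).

4

b = (11/6, -9/4, 10/9, 11/36)
c = (0, -1/3, -1/2, 1)
Ac = (0, 0, 1/40, 5/11)
Σ b_i: 11/6·1 + (-9/4)·1 + 10/9·1 + 11/36·1 = 1 ✓
b·c: (-9/4)·(-1/3) + 10/9·(-1/2) + 11/36·1 = 1/2 ✓
b·c²: (-9/4)·1/9 + 10/9·1/4 + 11/36·1 = 1/3 ✓
b·Ac: 10/9·1/40 + 11/36·5/11 = 1/6 ✓
b·c³: (-9/4)·(-1/27) + 10/9·(-1/8) + 11/36·1 = 1/4 ✓
b·(c∘Ac): 10/9·(-1/80) + 11/36·5/11 = 1/8 ✓
b·Ac²: 10/9·(-1/120) + 11/36·10/33 = 1/12 ✓
b·A²c: 11/36·3/22 = 1/24 ✓; 4 stages ⇒ order 4.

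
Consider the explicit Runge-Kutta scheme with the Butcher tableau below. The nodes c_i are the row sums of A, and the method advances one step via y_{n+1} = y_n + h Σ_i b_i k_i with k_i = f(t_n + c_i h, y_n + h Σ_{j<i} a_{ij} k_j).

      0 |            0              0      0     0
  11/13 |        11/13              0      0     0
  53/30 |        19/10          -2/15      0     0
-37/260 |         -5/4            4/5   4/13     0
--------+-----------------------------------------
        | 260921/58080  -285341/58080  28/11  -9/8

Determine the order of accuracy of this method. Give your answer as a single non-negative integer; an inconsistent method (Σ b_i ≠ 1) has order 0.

2

b = (260921/58080, -285341/58080, 28/11, -9/8)
c = (0, 11/13, 53/30, -37/260)
Ac = (0, 0, -22/195, 238/195)
Σ b_i: 260921/58080·1 + (-285341/58080)·1 + 28/11·1 + (-9/8)·1 = 1 ✓
b·c: (-285341/58080)·11/13 + 28/11·53/30 + (-9/8)·(-37/260) = 1/2 ✓
b·c²: (-285341/58080)·121/169 + 28/11·2809/900 + (-9/8)·1369/67600 = 235805177/53539200 ≠ 1/3 ⇒ order 2.
b·Ac: 28/11·(-22/195) + (-9/8)·238/195 = -259/156 ≠ 1/6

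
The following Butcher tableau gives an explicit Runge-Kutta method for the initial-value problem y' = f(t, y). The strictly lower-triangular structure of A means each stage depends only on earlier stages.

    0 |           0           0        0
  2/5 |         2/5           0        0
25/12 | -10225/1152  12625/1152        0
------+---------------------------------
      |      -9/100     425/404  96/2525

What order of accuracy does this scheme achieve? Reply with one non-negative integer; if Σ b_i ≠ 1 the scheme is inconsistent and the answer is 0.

3

b = (-9/100, 425/404, 96/2525)
c = (0, 2/5, 25/12)
Ac = (0, 0, 2525/576)
Σ b_i: (-9/100)·1 + 425/404·1 + 96/2525·1 = 1 ✓
b·c: 425/404·2/5 + 96/2525·25/12 = 1/2 ✓
b·c²: 425/404·4/25 + 96/2525·625/144 = 1/3 ✓
b·Ac: 96/2525·2525/576 = 1/6 ✓; 3 stages ⇒ order 3.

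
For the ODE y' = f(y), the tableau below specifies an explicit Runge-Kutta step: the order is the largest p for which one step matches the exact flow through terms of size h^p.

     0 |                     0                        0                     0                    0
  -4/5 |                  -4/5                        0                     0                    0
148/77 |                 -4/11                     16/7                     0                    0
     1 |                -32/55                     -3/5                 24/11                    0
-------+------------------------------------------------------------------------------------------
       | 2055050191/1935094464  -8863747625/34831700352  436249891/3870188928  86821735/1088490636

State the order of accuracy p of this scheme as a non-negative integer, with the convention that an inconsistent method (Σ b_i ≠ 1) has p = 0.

3

b = (2055050191/1935094464, -8863747625/34831700352, 436249891/3870188928, 86821735/1088490636)
c = (0, -4/5, 148/77, 1)
Ac = (0, 0, -64/35, 98964/21175)
Σ b_i: 2055050191/1935094464·1 + (-8863747625/34831700352)·1 + 436249891/3870188928·1 + 86821735/1088490636·1 = 1 ✓
b·c: (-8863747625/34831700352)·(-4/5) + 436249891/3870188928·148/77 + 86821735/1088490636·1 = 1/2 ✓
b·c²: (-8863747625/34831700352)·16/25 + 436249891/3870188928·21904/5929 + 86821735/1088490636·1 = 1/3 ✓
b·Ac: 436249891/3870188928·(-64/35) + 86821735/1088490636·98964/21175 = 1/6 ✓
b·c³: (-8863747625/34831700352)·(-64/125) + 436249891/3870188928·3241792/456533 + 86821735/1088490636·1 = 855468265/846603828 ≠ 1/4 ⇒ order 3.
b·(c∘Ac): 436249891/3870188928·(-9472/2695) + 86821735/1088490636·98964/21175 = -3536057/151179255 ≠ 1/8
b·Ac²: 436249891/3870188928·256/175 + 86821735/1088490636·62581488/8152375 = 27141549986/34922407905 ≠ 1/12
b·A²c: 86821735/1088490636·(-1536/385) = -28865408/90707553 ≠ 1/24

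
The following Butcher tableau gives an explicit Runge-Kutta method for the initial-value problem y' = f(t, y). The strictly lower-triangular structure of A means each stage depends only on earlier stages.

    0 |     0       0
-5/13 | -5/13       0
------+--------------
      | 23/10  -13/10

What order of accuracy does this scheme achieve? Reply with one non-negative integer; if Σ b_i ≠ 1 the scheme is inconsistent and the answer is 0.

2

b = (23/10, -13/10)
c = (0, -5/13)
Σ b_i: 23/10·1 + (-13/10)·1 = 1 ✓
b·c: (-13/10)·(-5/13) = 1/2 ✓; 2 stages ⇒ order 2.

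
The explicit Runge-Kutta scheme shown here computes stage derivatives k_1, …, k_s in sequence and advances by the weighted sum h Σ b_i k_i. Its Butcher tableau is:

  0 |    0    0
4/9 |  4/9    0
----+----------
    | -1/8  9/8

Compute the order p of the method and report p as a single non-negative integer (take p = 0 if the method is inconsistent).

2

b = (-1/8, 9/8)
c = (0, 4/9)
Σ b_i: (-1/8)·1 + 9/8·1 = 1 ✓
b·c: 9/8·4/9 = 1/2 ✓; 2 stages ⇒ order 2.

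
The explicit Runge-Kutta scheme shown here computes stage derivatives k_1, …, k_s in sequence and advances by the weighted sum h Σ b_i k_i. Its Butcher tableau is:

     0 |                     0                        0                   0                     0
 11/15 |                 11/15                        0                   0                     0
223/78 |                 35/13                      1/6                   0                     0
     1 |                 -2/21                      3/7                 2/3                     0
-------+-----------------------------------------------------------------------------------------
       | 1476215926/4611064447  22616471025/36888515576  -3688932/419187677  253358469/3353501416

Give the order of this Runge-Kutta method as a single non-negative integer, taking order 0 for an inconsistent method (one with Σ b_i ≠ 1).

b = (1476215926/4611064447, 22616471025/36888515576, -3688932/419187677, 253358469/3353501416)
c = (0, 11/15, 223/78, 1)
Ac = (0, 0, 11/90, 9092/4095)
Σ b_i: 1476215926/4611064447·1 + 22616471025/36888515576·1 + (-3688932/419187677)·1 + 253358469/3353501416·1 = 1 ✓
b·c: 22616471025/36888515576·11/15 + (-3688932/419187677)·223/78 + 253358469/3353501416·1 = 1/2 ✓
b·c²: 22616471025/36888515576·121/225 + (-3688932/419187677)·49729/6084 + 253358469/3353501416·1 = 1/3 ✓
b·Ac: (-3688932/419187677)·11/90 + 253358469/3353501416·9092/4095 = 1/6 ✓
b·c³: 22616471025/36888515576·1331/3375 + (-3688932/419187677)·11089567/474552 + 253358469/3353501416·1 = 27389880317/245224791045 ≠ 1/4 ⇒ order 3.
b·(c∘Ac): (-3688932/419187677)·2453/7020 + 253358469/3353501416·9092/4095 = 1242476245/7545378186 ≠ 1/8
b·Ac²: (-3688932/419187677)·121/1350 + 253358469/3353501416·9070657/1597050 = 336103064029/784719331344 ≠ 1/12
b·A²c: 253358469/3353501416·11/135 = 103220117/16767507080 ≠ 1/24

3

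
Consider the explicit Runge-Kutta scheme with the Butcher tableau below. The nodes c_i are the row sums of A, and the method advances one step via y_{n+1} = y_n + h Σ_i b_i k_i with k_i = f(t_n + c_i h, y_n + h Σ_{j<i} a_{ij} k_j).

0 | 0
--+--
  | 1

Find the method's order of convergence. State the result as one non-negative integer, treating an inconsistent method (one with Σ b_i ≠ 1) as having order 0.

b = (1)
c = (0)
Σ b_i: 1·1 = 1 ✓; 1 stage ⇒ order 1.

1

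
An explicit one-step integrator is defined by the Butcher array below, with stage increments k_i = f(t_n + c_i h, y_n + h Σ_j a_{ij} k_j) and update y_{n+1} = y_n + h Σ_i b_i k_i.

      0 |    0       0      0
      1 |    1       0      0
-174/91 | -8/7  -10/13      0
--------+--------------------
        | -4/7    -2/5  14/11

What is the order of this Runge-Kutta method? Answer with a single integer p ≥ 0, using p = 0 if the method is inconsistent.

0

b = (-4/7, -2/5, 14/11)
c = (0, 1, -174/91)
Ac = (0, 0, -10/13)
Σ b_i: (-4/7)·1 + (-2/5)·1 + 14/11·1 = 116/385 ≠ 1 ⇒ order 0.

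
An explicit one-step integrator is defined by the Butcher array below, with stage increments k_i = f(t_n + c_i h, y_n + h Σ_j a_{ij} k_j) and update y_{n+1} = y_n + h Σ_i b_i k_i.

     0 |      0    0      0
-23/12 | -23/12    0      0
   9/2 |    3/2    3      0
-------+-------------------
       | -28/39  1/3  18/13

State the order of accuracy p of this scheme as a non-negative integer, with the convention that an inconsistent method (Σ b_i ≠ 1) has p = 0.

b = (-28/39, 1/3, 18/13)
c = (0, -23/12, 9/2)
Ac = (0, 0, -23/4)
Σ b_i: (-28/39)·1 + 1/3·1 + 18/13·1 = 1 ✓
b·c: 1/3·(-23/12) + 18/13·9/2 = 2617/468 ≠ 1/2 ⇒ order 1.

1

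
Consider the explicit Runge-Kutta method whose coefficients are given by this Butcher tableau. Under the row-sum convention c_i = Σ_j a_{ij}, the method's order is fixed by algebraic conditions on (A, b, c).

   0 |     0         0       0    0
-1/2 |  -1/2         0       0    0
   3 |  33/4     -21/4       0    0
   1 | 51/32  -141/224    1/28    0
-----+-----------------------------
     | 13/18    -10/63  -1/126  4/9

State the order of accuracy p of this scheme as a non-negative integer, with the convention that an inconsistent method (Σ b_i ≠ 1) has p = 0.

b = (13/18, -10/63, -1/126, 4/9)
c = (0, -1/2, 3, 1)
Ac = (0, 0, 21/8, 27/64)
Σ b_i: 13/18·1 + (-10/63)·1 + (-1/126)·1 + 4/9·1 = 1 ✓
b·c: (-10/63)·(-1/2) + (-1/126)·3 + 4/9·1 = 1/2 ✓
b·c²: (-10/63)·1/4 + (-1/126)·9 + 4/9·1 = 1/3 ✓
b·Ac: (-1/126)·21/8 + 4/9·27/64 = 1/6 ✓
b·c³: (-10/63)·(-1/8) + (-1/126)·27 + 4/9·1 = 1/4 ✓
b·(c∘Ac): (-1/126)·63/8 + 4/9·27/64 = 1/8 ✓
b·Ac²: (-1/126)·(-21/16) + 4/9·21/128 = 1/12 ✓
b·A²c: 4/9·3/32 = 1/24 ✓; 4 stages ⇒ order 4.

4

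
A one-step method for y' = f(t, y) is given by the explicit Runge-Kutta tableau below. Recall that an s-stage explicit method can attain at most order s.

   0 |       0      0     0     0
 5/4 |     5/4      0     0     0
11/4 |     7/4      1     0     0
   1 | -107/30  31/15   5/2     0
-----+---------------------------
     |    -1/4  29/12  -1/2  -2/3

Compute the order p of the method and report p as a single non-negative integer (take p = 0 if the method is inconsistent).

1

b = (-1/4, 29/12, -1/2, -2/3)
c = (0, 5/4, 11/4, 1)
Ac = (0, 0, 5/4, 227/24)
Σ b_i: (-1/4)·1 + 29/12·1 + (-1/2)·1 + (-2/3)·1 = 1 ✓
b·c: 29/12·5/4 + (-1/2)·11/4 + (-2/3)·1 = 47/48 ≠ 1/2 ⇒ order 1.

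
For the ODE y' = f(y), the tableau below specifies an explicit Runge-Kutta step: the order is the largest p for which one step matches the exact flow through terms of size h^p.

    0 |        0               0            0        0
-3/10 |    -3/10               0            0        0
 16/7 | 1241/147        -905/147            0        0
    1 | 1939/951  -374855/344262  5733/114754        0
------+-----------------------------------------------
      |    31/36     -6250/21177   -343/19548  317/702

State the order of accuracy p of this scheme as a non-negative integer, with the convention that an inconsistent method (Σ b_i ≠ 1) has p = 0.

b = (31/36, -6250/21177, -343/19548, 317/702)
c = (0, -3/10, 16/7, 1)
Ac = (0, 0, 181/98, 559/1268)
Σ b_i: 31/36·1 + (-6250/21177)·1 + (-343/19548)·1 + 317/702·1 = 1 ✓
b·c: (-6250/21177)·(-3/10) + (-343/19548)·16/7 + 317/702·1 = 1/2 ✓
b·c²: (-6250/21177)·9/100 + (-343/19548)·256/49 + 317/702·1 = 1/3 ✓
b·Ac: (-343/19548)·181/98 + 317/702·559/1268 = 1/6 ✓
b·c³: (-6250/21177)·(-27/1000) + (-343/19548)·4096/343 + 317/702·1 = 1/4 ✓
b·(c∘Ac): (-343/19548)·1448/343 + 317/702·559/1268 = 1/8 ✓
b·Ac²: (-343/19548)·(-543/980) + 317/702·2067/12680 = 1/12 ✓
b·A²c: 317/702·117/1268 = 1/24 ✓; 4 stages ⇒ order 4.

4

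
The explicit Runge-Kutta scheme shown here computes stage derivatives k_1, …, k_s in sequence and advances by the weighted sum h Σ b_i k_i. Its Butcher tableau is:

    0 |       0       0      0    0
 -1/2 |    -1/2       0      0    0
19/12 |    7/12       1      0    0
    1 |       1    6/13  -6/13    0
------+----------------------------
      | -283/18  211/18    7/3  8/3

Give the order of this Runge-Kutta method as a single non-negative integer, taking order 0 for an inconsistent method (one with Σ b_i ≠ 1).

b = (-283/18, 211/18, 7/3, 8/3)
c = (0, -1/2, 19/12, 1)
Ac = (0, 0, -1/2, -25/26)
Σ b_i: (-283/18)·1 + 211/18·1 + 7/3·1 + 8/3·1 = 1 ✓
b·c: 211/18·(-1/2) + 7/3·19/12 + 8/3·1 = 1/2 ✓
b·c²: 211/18·1/4 + 7/3·361/144 + 8/3·1 = 4945/432 ≠ 1/3 ⇒ order 2.
b·Ac: 7/3·(-1/2) + 8/3·(-25/26) = -97/26 ≠ 1/6

2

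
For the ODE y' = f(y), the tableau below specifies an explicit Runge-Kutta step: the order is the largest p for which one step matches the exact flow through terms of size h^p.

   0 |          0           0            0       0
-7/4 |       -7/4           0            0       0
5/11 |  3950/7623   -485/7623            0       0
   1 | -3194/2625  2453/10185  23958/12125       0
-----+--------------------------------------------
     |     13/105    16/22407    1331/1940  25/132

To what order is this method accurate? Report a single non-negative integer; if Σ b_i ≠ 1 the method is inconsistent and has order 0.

b = (13/105, 16/22407, 1331/1940, 25/132)
c = (0, -7/4, 5/11, 1)
Ac = (0, 0, 485/4356, 143/300)
Σ b_i: 13/105·1 + 16/22407·1 + 1331/1940·1 + 25/132·1 = 1 ✓
b·c: 16/22407·(-7/4) + 1331/1940·5/11 + 25/132·1 = 1/2 ✓
b·c²: 16/22407·49/16 + 1331/1940·25/121 + 25/132·1 = 1/3 ✓
b·Ac: 1331/1940·485/4356 + 25/132·143/300 = 1/6 ✓
b·c³: 16/22407·(-343/64) + 1331/1940·125/1331 + 25/132·1 = 1/4 ✓
b·(c∘Ac): 1331/1940·2425/47916 + 25/132·143/300 = 1/8 ✓
b·Ac²: 1331/1940·(-3395/17424) + 25/132·55/48 = 1/12 ✓
b·A²c: 25/132·11/50 = 1/24 ✓; 4 stages ⇒ order 4.

4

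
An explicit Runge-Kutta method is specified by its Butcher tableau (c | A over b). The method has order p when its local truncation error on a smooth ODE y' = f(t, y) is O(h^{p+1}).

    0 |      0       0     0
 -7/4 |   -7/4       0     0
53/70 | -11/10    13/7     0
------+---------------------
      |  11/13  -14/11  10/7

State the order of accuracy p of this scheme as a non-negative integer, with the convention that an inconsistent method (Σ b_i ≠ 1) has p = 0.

b = (11/13, -14/11, 10/7)
c = (0, -7/4, 53/70)
Ac = (0, 0, -13/4)
Σ b_i: 11/13·1 + (-14/11)·1 + 10/7·1 = 1003/1001 ≠ 1 ⇒ order 0.

0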